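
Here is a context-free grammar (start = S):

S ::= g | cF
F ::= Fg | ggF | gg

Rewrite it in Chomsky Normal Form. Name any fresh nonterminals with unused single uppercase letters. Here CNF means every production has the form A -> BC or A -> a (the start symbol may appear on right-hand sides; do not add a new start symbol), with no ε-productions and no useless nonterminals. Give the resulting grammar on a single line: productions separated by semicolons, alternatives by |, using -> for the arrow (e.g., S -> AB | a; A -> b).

S -> g | BF; A -> g; B -> c; C -> AF; F -> AA | AC | FA

No ε-productions.
No unit productions to eliminate.
TERM: introduce B -> c, A -> g and substitute in every rule of length ≥2.
BIN: F -> AAF becomes F -> AC, C -> AF.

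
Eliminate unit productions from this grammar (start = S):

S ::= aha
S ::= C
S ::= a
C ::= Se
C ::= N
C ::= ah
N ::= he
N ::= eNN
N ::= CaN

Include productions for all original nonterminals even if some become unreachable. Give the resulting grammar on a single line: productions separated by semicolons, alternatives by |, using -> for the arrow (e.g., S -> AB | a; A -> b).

S -> a | Se | ah | he | CaN | aha | eNN; C -> Se | ah | he | CaN | eNN; N -> he | CaN | eNN

Unit productions: C->N, S->C.
Unit pairs (A ⇒* B via units): (C,N), (S,C), (S,N).
S: inherits non-unit rules of {C, N, S} → CaN | Se | a | ah | aha | eNN | he.
C: inherits non-unit rules of {C, N} → CaN | Se | ah | eNN | he.
N: inherits non-unit rules of {N} → CaN | eNN | he.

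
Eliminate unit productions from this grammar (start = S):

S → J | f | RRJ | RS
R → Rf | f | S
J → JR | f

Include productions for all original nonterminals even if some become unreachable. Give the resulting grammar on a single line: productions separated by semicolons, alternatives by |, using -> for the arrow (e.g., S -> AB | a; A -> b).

S -> f | JR | RS | RRJ; J -> f | JR; R -> f | JR | RS | Rf | RRJ

Unit productions: R->S, S->J.
Unit pairs (A ⇒* B via units): (R,J), (R,S), (S,J).
S: inherits non-unit rules of {J, S} → JR | RRJ | RS | f.
J: inherits non-unit rules of {J} → JR | f.
R: inherits non-unit rules of {J, R, S} → JR | RRJ | RS | Rf | f.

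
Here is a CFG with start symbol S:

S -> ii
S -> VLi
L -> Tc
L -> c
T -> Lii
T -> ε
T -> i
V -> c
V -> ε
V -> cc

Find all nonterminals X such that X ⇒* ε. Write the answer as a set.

Directly nullable (have an ε-rule): {T, V}.
Not nullable: L, S — each has a terminal in every rule's right-hand side or depends on a non-nullable symbol.

{T, V}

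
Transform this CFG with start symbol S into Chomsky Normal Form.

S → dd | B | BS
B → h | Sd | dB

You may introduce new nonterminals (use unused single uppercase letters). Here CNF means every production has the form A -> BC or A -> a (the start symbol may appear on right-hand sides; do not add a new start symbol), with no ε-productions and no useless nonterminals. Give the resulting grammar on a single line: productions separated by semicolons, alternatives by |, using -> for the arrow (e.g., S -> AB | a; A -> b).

No ε-productions.
After unit-elimination: S -> h | BS | Sd | dB | dd; B -> h | Sd | dB.
TERM: introduce A -> d and substitute in every rule of length ≥2.

S -> h | AA | AB | BS | SA; A -> d; B -> h | AB | SA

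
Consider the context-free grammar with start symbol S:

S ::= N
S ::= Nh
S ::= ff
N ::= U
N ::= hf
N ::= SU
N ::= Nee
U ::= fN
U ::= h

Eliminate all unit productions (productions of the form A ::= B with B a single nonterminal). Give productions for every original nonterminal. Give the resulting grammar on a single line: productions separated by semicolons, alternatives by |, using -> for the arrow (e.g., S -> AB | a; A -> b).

S -> h | Nh | SU | fN | ff | hf | Nee; N -> h | SU | fN | hf | Nee; U -> h | fN

Unit productions: N->U, S->N.
Unit pairs (A ⇒* B via units): (N,U), (S,N), (S,U).
S: inherits non-unit rules of {N, S, U} → Nee | Nh | SU | fN | ff | h | hf.
N: inherits non-unit rules of {N, U} → Nee | SU | fN | h | hf.
U: inherits non-unit rules of {U} → fN | h.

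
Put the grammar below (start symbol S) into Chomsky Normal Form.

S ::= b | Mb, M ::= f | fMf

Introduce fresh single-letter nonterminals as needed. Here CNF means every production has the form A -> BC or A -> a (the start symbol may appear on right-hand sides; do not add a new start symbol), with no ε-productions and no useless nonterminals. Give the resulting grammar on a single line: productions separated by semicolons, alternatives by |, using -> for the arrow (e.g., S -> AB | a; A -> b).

No ε-productions.
No unit productions to eliminate.
TERM: introduce B -> b, A -> f and substitute in every rule of length ≥2.
BIN: M -> AMA becomes M -> AC, C -> MA.

S -> b | MB; A -> f; B -> b; C -> MA; M -> f | AC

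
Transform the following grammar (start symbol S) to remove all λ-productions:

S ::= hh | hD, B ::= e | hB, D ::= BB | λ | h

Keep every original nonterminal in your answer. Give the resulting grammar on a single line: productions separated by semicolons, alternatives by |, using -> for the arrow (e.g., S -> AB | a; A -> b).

Nullable set: {D}.
S -> hD: D nullable, giving h | hD.
Drop D -> λ.
Unchanged (no nullable symbols): S -> hh; B -> e; B -> hB; D -> BB; D -> h.

S -> h | hD | hh; B -> e | hB; D -> h | BB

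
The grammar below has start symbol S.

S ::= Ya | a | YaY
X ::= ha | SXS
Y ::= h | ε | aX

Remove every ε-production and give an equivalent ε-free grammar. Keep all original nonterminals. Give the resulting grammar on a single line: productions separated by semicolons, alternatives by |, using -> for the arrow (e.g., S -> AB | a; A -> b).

S -> a | Ya | aY | YaY; X -> ha | SXS; Y -> h | aX

Nullable set: {Y}.
S -> Ya: Y nullable, giving Ya | a.
S -> YaY: Y, Y nullable, giving Ya | YaY | a | aY.
Drop Y -> ε.
Unchanged (no nullable symbols): S -> a; X -> SXS; X -> ha; Y -> aX; Y -> h.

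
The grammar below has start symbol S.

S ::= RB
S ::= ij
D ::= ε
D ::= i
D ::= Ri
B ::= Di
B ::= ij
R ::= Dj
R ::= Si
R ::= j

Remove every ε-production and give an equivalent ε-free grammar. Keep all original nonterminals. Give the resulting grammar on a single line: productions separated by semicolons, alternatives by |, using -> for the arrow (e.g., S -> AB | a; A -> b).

Nullable set: {D}.
B -> Di: D nullable, giving Di | i.
Drop D -> ε.
R -> Dj: D nullable, giving Dj | j.
Unchanged (no nullable symbols): S -> RB; S -> ij; B -> ij; D -> Ri; D -> i; R -> Si; R -> j.

S -> RB | ij; B -> i | Di | ij; D -> i | Ri; R -> j | Dj | Si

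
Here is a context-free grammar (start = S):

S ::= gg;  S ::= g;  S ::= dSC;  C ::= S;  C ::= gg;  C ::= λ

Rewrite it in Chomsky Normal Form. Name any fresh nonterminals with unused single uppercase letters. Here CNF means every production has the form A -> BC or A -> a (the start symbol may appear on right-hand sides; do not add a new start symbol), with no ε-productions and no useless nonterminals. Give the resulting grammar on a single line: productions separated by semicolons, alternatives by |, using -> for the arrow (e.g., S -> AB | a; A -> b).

Nullable: {C}; after ε-elimination: S -> g | dS | gg | dSC; C -> S | gg.
After unit-elimination: S -> g | dS | gg | dSC; C -> g | dS | gg | dSC.
TERM: introduce A -> d, B -> g and substitute in every rule of length ≥2.
BIN: C -> ASC becomes C -> AD, D -> SC; S -> ASC becomes S -> AE, E -> SC.

S -> g | AE | AS | BB; A -> d; B -> g; C -> g | AD | AS | BB; D -> SC; E -> SC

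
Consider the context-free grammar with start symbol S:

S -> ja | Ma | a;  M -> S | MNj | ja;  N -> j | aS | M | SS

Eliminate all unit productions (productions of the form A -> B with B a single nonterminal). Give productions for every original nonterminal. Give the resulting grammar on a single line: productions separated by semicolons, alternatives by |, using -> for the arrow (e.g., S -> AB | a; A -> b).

Unit productions: M->S, N->M.
Unit pairs (A ⇒* B via units): (M,S), (N,M), (N,S).
S: inherits non-unit rules of {S} → Ma | a | ja.
M: inherits non-unit rules of {M, S} → MNj | Ma | a | ja.
N: inherits non-unit rules of {M, N, S} → MNj | Ma | SS | a | aS | j | ja.

S -> a | Ma | ja; M -> a | Ma | ja | MNj; N -> a | j | Ma | SS | aS | ja | MNj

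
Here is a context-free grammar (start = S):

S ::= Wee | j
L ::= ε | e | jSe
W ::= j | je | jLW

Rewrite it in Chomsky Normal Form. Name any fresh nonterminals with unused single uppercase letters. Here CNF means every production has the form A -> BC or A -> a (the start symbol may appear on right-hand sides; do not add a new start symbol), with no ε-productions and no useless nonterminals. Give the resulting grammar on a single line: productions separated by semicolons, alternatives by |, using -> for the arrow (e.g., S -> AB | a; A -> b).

Nullable: {L}; after ε-elimination: S -> j | Wee; L -> e | jSe; W -> j | jW | je | jLW.
No unit productions to eliminate.
TERM: introduce B -> e, A -> j and substitute in every rule of length ≥2.
BIN: L -> ASB becomes L -> AC, C -> SB; S -> WBB becomes S -> WD, D -> BB; W -> ALW becomes W -> AE, E -> LW.

S -> j | WD; A -> j; B -> e; C -> SB; D -> BB; E -> LW; L -> e | AC; W -> j | AB | AE | AW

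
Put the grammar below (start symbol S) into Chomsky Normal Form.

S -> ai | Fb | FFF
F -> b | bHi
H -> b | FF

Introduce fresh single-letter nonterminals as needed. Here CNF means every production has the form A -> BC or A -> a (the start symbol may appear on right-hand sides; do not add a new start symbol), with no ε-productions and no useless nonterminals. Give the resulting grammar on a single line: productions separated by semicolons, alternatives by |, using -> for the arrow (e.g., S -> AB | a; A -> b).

S -> CB | FA | FE; A -> b; B -> i; C -> a; D -> HB; E -> FF; F -> b | AD; H -> b | FF

No ε-productions.
No unit productions to eliminate.
TERM: introduce C -> a, A -> b, B -> i and substitute in every rule of length ≥2.
BIN: F -> AHB becomes F -> AD, D -> HB; S -> FFF becomes S -> FE, E -> FF.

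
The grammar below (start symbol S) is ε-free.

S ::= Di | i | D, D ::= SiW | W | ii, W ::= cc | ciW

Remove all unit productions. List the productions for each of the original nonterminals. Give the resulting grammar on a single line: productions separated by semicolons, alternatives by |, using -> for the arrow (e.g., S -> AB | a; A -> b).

S -> i | Di | cc | ii | SiW | ciW; D -> cc | ii | SiW | ciW; W -> cc | ciW

Unit productions: D->W, S->D.
Unit pairs (A ⇒* B via units): (D,W), (S,D), (S,W).
S: inherits non-unit rules of {D, S, W} → Di | SiW | cc | ciW | i | ii.
D: inherits non-unit rules of {D, W} → SiW | cc | ciW | ii.
W: inherits non-unit rules of {W} → cc | ciW.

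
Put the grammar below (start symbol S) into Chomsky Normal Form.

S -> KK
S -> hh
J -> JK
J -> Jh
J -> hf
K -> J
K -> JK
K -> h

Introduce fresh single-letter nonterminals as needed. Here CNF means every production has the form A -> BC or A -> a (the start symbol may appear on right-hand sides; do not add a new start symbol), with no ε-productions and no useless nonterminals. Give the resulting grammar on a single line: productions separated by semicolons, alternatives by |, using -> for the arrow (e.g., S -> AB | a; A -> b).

S -> AA | KK; A -> h; B -> f; J -> AB | JA | JK; K -> h | AB | JA | JK

No ε-productions.
After unit-elimination: S -> KK | hh; J -> JK | Jh | hf; K -> h | JK | Jh | hf.
TERM: introduce B -> f, A -> h and substitute in every rule of length ≥2.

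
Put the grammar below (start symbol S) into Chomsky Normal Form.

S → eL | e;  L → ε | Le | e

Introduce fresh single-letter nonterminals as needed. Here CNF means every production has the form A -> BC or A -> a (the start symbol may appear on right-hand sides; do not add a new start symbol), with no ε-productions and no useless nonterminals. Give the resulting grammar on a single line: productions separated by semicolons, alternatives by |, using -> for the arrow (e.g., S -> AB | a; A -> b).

S -> e | AL; A -> e; L -> e | LA

Nullable: {L}; after ε-elimination: S -> e | eL; L -> e | Le.
No unit productions to eliminate.
TERM: introduce A -> e and substitute in every rule of length ≥2.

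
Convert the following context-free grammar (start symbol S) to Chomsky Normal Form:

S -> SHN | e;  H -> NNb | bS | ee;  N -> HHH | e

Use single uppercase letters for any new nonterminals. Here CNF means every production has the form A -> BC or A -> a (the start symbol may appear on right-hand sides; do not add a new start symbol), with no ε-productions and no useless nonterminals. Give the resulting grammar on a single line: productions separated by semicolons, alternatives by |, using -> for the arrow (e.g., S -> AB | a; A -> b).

No ε-productions.
No unit productions to eliminate.
TERM: introduce A -> b, B -> e and substitute in every rule of length ≥2.
BIN: H -> NNA becomes H -> NC, C -> NA; N -> HHH becomes N -> HD, D -> HH; S -> SHN becomes S -> SE, E -> HN.

S -> e | SE; A -> b; B -> e; C -> NA; D -> HH; E -> HN; H -> AS | BB | NC; N -> e | HD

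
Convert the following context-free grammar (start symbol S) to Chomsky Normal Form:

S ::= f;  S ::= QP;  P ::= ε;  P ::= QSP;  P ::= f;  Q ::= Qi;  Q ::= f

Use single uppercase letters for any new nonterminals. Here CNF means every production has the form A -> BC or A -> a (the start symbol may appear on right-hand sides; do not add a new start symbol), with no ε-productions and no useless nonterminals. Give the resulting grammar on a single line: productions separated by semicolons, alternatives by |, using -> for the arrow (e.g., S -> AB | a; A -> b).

Nullable: {P}; after ε-elimination: S -> Q | f | QP; P -> f | QS | QSP; Q -> f | Qi.
After unit-elimination: S -> f | QP | Qi; P -> f | QS | QSP; Q -> f | Qi.
TERM: introduce A -> i and substitute in every rule of length ≥2.
BIN: P -> QSP becomes P -> QB, B -> SP.

S -> f | QA | QP; A -> i; B -> SP; P -> f | QB | QS; Q -> f | QA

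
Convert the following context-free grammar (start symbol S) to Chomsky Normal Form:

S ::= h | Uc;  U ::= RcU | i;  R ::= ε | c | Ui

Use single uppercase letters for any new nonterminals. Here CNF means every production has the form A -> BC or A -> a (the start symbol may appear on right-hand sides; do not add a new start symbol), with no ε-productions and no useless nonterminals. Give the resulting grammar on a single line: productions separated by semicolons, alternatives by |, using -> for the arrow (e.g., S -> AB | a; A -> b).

Nullable: {R}; after ε-elimination: S -> h | Uc; R -> c | Ui; U -> i | cU | RcU.
No unit productions to eliminate.
TERM: introduce B -> c, A -> i and substitute in every rule of length ≥2.
BIN: U -> RBU becomes U -> RC, C -> BU.

S -> h | UB; A -> i; B -> c; C -> BU; R -> c | UA; U -> i | BU | RC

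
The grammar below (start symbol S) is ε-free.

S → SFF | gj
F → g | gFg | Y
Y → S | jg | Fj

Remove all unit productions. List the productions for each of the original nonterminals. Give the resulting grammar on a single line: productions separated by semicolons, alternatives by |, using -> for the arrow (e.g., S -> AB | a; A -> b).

S -> gj | SFF; F -> g | Fj | gj | jg | SFF | gFg; Y -> Fj | gj | jg | SFF

Unit productions: F->Y, Y->S.
Unit pairs (A ⇒* B via units): (F,S), (F,Y), (Y,S).
S: inherits non-unit rules of {S} → SFF | gj.
F: inherits non-unit rules of {F, S, Y} → Fj | SFF | g | gFg | gj | jg.
Y: inherits non-unit rules of {S, Y} → Fj | SFF | gj | jg.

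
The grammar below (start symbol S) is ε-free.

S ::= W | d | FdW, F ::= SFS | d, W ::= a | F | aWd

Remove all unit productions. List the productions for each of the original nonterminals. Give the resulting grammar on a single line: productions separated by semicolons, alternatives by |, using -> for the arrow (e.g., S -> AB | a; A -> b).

Unit productions: S->W, W->F.
Unit pairs (A ⇒* B via units): (S,F), (S,W), (W,F).
S: inherits non-unit rules of {F, S, W} → FdW | SFS | a | aWd | d.
F: inherits non-unit rules of {F} → SFS | d.
W: inherits non-unit rules of {F, W} → SFS | a | aWd | d.

S -> a | d | FdW | SFS | aWd; F -> d | SFS; W -> a | d | SFS | aWd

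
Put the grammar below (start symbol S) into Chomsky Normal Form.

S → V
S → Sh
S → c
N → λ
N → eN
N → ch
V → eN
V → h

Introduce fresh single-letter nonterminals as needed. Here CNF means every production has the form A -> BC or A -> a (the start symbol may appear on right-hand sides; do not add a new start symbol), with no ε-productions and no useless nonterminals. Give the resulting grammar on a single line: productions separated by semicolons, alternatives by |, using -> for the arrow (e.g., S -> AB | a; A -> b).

Nullable: {N}; after ε-elimination: S -> V | c | Sh; N -> e | ch | eN; V -> e | h | eN.
After unit-elimination: S -> c | e | h | Sh | eN; N -> e | ch | eN; V -> e | h | eN.
TERM: introduce A -> c, C -> e, B -> h and substitute in every rule of length ≥2.
Drop unreachable/unproductive: V.

S -> c | e | h | CN | SB; A -> c; B -> h; C -> e; N -> e | AB | CN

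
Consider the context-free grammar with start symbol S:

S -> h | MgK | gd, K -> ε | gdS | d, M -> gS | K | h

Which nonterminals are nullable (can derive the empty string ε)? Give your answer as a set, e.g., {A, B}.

{K, M}

Directly nullable (have an ε-rule): {K}.
M is nullable via M -> K (every symbol on the right is already known nullable).
Not nullable: S — each has a terminal in every rule's right-hand side or depends on a non-nullable symbol.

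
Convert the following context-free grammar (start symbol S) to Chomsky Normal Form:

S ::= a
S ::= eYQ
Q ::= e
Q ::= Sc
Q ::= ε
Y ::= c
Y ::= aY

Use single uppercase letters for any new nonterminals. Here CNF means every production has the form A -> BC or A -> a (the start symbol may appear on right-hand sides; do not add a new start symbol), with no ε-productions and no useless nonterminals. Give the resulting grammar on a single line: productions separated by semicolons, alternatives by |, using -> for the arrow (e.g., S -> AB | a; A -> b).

Nullable: {Q}; after ε-elimination: S -> a | eY | eYQ; Q -> e | Sc; Y -> c | aY.
No unit productions to eliminate.
TERM: introduce C -> a, A -> c, B -> e and substitute in every rule of length ≥2.
BIN: S -> BYQ becomes S -> BD, D -> YQ.

S -> a | BD | BY; A -> c; B -> e; C -> a; D -> YQ; Q -> e | SA; Y -> c | CY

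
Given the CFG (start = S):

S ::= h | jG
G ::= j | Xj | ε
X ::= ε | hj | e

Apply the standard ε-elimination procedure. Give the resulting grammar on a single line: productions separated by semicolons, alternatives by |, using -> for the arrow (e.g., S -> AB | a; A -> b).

Nullable set: {G, X}.
S -> jG: G nullable, giving j | jG.
Drop G -> ε.
G -> Xj: X nullable, giving Xj | j.
Drop X -> ε.
Unchanged (no nullable symbols): S -> h; G -> j; X -> e; X -> hj.

S -> h | j | jG; G -> j | Xj; X -> e | hj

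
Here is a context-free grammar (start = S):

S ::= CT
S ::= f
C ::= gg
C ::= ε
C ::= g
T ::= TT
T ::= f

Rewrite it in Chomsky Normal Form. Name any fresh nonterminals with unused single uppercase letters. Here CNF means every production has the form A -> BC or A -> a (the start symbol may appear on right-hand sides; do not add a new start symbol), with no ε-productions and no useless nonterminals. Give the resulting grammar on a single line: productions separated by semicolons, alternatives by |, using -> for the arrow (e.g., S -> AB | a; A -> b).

Nullable: {C}; after ε-elimination: S -> T | f | CT; C -> g | gg; T -> f | TT.
After unit-elimination: S -> f | CT | TT; C -> g | gg; T -> f | TT.
TERM: introduce A -> g and substitute in every rule of length ≥2.

S -> f | CT | TT; A -> g; C -> g | AA; T -> f | TT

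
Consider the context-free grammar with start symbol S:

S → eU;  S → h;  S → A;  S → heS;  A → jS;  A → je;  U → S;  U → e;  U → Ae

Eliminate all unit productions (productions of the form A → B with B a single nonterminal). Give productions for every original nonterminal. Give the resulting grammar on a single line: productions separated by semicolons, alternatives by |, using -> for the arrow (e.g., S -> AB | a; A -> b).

Unit productions: S->A, U->S.
Unit pairs (A ⇒* B via units): (S,A), (U,A), (U,S).
S: inherits non-unit rules of {A, S} → eU | h | heS | jS | je.
A: inherits non-unit rules of {A} → jS | je.
U: inherits non-unit rules of {A, S, U} → Ae | e | eU | h | heS | jS | je.

S -> h | eU | jS | je | heS; A -> jS | je; U -> e | h | Ae | eU | jS | je | heS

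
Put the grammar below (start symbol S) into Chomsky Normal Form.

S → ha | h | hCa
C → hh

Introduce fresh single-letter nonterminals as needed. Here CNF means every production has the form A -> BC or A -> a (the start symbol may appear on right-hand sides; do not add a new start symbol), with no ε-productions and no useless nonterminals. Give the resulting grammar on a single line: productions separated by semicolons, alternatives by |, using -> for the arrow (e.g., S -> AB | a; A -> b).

No ε-productions.
No unit productions to eliminate.
TERM: introduce B -> a, A -> h and substitute in every rule of length ≥2.
BIN: S -> ACB becomes S -> AD, D -> CB.

S -> h | AB | AD; A -> h; B -> a; C -> AA; D -> CB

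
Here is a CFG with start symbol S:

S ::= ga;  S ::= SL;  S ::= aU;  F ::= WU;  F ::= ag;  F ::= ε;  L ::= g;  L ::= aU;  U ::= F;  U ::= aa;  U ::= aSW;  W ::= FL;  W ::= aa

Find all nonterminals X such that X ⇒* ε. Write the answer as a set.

{F, U}

Directly nullable (have an ε-rule): {F}.
U is nullable via U -> F (every symbol on the right is already known nullable).
Not nullable: L, S, W — each has a terminal in every rule's right-hand side or depends on a non-nullable symbol.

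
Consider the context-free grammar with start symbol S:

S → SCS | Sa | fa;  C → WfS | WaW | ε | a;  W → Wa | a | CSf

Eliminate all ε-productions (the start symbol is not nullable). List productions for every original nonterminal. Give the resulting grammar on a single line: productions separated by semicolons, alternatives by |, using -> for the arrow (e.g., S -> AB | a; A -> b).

S -> SS | Sa | fa | SCS; C -> a | WaW | WfS; W -> a | Sf | Wa | CSf

Nullable set: {C}.
S -> SCS: C nullable, giving SCS | SS.
Drop C -> ε.
W -> CSf: C nullable, giving CSf | Sf.
Unchanged (no nullable symbols): S -> Sa; S -> fa; C -> WaW; C -> WfS; C -> a; W -> Wa; W -> a.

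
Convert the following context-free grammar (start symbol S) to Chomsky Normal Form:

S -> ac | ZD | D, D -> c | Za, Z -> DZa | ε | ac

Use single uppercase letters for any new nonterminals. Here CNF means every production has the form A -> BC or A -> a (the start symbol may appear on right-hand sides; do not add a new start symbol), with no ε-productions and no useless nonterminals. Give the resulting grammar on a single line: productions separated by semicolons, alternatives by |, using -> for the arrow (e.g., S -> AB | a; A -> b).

Nullable: {Z}; after ε-elimination: S -> D | ZD | ac; D -> a | c | Za; Z -> Da | ac | DZa.
After unit-elimination: S -> a | c | ZD | Za | ac; D -> a | c | Za; Z -> Da | ac | DZa.
TERM: introduce A -> a, B -> c and substitute in every rule of length ≥2.
BIN: Z -> DZA becomes Z -> DC, C -> ZA.

S -> a | c | AB | ZA | ZD; A -> a; B -> c; C -> ZA; D -> a | c | ZA; Z -> AB | DA | DC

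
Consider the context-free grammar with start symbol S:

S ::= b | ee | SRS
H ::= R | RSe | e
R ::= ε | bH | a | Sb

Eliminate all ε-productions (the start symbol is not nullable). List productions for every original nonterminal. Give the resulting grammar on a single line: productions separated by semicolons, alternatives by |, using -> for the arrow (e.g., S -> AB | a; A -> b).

S -> b | SS | ee | SRS; H -> R | e | Se | RSe; R -> a | b | Sb | bH

Nullable set: {H, R}.
S -> SRS: R nullable, giving SRS | SS.
H -> R: R nullable, giving R.
H -> RSe: R nullable, giving RSe | Se.
Drop R -> ε.
R -> bH: H nullable, giving b | bH.
Unchanged (no nullable symbols): S -> b; S -> ee; H -> e; R -> Sb; R -> a.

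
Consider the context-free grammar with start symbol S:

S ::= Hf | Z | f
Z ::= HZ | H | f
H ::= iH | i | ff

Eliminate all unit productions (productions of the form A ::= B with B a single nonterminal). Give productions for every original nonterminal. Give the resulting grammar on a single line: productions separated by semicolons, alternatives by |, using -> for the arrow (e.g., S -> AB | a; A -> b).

S -> f | i | HZ | Hf | ff | iH; H -> i | ff | iH; Z -> f | i | HZ | ff | iH

Unit productions: S->Z, Z->H.
Unit pairs (A ⇒* B via units): (S,H), (S,Z), (Z,H).
S: inherits non-unit rules of {H, S, Z} → HZ | Hf | f | ff | i | iH.
H: inherits non-unit rules of {H} → ff | i | iH.
Z: inherits non-unit rules of {H, Z} → HZ | f | ff | i | iH.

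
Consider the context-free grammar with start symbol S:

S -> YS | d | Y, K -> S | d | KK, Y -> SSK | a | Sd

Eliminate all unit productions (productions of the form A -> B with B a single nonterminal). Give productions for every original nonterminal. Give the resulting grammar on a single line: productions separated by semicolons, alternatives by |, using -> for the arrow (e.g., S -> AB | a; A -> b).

Unit productions: K->S, S->Y.
Unit pairs (A ⇒* B via units): (K,S), (K,Y), (S,Y).
S: inherits non-unit rules of {S, Y} → SSK | Sd | YS | a | d.
K: inherits non-unit rules of {K, S, Y} → KK | SSK | Sd | YS | a | d.
Y: inherits non-unit rules of {Y} → SSK | Sd | a.

S -> a | d | Sd | YS | SSK; K -> a | d | KK | Sd | YS | SSK; Y -> a | Sd | SSK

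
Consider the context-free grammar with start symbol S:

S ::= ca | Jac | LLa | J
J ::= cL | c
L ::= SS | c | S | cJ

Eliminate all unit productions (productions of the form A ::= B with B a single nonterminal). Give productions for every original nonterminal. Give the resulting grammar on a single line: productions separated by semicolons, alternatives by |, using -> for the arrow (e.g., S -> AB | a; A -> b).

S -> c | cL | ca | Jac | LLa; J -> c | cL; L -> c | SS | cJ | cL | ca | Jac | LLa

Unit productions: L->S, S->J.
Unit pairs (A ⇒* B via units): (L,J), (L,S), (S,J).
S: inherits non-unit rules of {J, S} → Jac | LLa | c | cL | ca.
J: inherits non-unit rules of {J} → c | cL.
L: inherits non-unit rules of {J, L, S} → Jac | LLa | SS | c | cJ | cL | ca.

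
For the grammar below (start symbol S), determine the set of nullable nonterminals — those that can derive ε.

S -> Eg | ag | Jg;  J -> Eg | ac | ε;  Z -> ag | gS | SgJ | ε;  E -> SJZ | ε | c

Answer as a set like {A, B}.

Directly nullable (have an ε-rule): {E, J, Z}.
Not nullable: S — each has a terminal in every rule's right-hand side or depends on a non-nullable symbol.

{E, J, Z}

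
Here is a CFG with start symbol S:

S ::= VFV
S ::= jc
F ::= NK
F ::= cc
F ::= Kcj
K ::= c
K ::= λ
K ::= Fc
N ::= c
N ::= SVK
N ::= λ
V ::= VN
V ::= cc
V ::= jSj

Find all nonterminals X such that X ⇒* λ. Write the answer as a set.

{F, K, N}

Directly nullable (have an ε-rule): {K, N}.
F is nullable via F -> NK (every symbol on the right is already known nullable).
Not nullable: S, V — each has a terminal in every rule's right-hand side or depends on a non-nullable symbol.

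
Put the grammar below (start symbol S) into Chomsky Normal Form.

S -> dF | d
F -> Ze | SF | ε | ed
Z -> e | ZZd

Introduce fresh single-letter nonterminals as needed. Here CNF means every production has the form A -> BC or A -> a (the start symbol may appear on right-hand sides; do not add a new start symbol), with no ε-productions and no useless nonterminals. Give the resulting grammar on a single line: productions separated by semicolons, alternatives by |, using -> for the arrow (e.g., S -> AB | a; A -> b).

S -> d | BF; A -> e; B -> d; C -> ZB; F -> d | AB | BF | SF | ZA; Z -> e | ZC

Nullable: {F}; after ε-elimination: S -> d | dF; F -> S | SF | Ze | ed; Z -> e | ZZd.
After unit-elimination: S -> d | dF; F -> d | SF | Ze | dF | ed; Z -> e | ZZd.
TERM: introduce B -> d, A -> e and substitute in every rule of length ≥2.
BIN: Z -> ZZB becomes Z -> ZC, C -> ZB.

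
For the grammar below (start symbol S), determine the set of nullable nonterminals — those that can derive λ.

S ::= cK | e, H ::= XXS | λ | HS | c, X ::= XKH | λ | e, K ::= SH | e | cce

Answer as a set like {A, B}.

{H, X}

Directly nullable (have an ε-rule): {H, X}.
Not nullable: K, S — each has a terminal in every rule's right-hand side or depends on a non-nullable symbol.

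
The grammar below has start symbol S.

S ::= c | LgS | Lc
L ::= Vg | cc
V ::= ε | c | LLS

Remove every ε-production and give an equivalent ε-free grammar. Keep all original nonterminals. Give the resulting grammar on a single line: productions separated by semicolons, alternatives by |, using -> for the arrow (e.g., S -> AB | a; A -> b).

S -> c | Lc | LgS; L -> g | Vg | cc; V -> c | LLS

Nullable set: {V}.
L -> Vg: V nullable, giving Vg | g.
Drop V -> ε.
Unchanged (no nullable symbols): S -> Lc; S -> LgS; S -> c; L -> cc; V -> LLS; V -> c.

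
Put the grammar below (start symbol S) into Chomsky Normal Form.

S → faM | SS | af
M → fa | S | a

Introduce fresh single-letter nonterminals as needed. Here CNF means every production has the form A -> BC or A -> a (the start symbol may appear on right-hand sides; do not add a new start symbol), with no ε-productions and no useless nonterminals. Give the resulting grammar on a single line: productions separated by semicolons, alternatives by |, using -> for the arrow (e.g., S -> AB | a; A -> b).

S -> AB | BD | SS; A -> a; B -> f; C -> AM; D -> AM; M -> a | AB | BA | BC | SS

No ε-productions.
After unit-elimination: S -> SS | af | faM; M -> a | SS | af | fa | faM.
TERM: introduce A -> a, B -> f and substitute in every rule of length ≥2.
BIN: M -> BAM becomes M -> BC, C -> AM; S -> BAM becomes S -> BD, D -> AM.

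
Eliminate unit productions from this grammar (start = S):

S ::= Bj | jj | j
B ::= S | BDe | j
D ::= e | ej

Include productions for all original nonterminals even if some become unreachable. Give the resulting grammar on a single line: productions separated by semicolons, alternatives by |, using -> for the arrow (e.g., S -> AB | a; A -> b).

Unit productions: B->S.
Unit pairs (A ⇒* B via units): (B,S).
S: inherits non-unit rules of {S} → Bj | j | jj.
B: inherits non-unit rules of {B, S} → BDe | Bj | j | jj.
D: inherits non-unit rules of {D} → e | ej.

S -> j | Bj | jj; B -> j | Bj | jj | BDe; D -> e | ej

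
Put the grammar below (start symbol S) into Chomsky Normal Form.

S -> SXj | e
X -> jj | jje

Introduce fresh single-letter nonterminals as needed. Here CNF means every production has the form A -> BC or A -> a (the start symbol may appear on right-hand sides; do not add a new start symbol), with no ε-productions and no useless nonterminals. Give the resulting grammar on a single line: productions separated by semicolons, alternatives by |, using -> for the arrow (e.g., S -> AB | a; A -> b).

S -> e | SC; A -> j; B -> e; C -> XA; D -> AB; X -> AA | AD

No ε-productions.
No unit productions to eliminate.
TERM: introduce B -> e, A -> j and substitute in every rule of length ≥2.
BIN: S -> SXA becomes S -> SC, C -> XA; X -> AAB becomes X -> AD, D -> AB.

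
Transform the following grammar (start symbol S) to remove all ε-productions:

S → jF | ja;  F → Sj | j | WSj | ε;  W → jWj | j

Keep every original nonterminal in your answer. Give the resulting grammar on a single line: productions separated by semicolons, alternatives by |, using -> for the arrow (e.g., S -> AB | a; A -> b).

S -> j | jF | ja; F -> j | Sj | WSj; W -> j | jWj

Nullable set: {F}.
S -> jF: F nullable, giving j | jF.
Drop F -> ε.
Unchanged (no nullable symbols): S -> ja; F -> Sj; F -> WSj; F -> j; W -> j; W -> jWj.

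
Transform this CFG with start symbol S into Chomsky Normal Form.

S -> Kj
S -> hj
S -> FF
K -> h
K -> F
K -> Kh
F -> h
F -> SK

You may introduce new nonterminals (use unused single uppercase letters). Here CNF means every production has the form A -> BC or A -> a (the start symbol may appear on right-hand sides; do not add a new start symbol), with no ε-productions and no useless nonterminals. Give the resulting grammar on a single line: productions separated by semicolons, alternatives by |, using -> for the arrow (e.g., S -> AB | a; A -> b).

No ε-productions.
After unit-elimination: S -> FF | Kj | hj; F -> h | SK; K -> h | Kh | SK.
TERM: introduce A -> h, B -> j and substitute in every rule of length ≥2.

S -> AB | FF | KB; A -> h; B -> j; F -> h | SK; K -> h | KA | SK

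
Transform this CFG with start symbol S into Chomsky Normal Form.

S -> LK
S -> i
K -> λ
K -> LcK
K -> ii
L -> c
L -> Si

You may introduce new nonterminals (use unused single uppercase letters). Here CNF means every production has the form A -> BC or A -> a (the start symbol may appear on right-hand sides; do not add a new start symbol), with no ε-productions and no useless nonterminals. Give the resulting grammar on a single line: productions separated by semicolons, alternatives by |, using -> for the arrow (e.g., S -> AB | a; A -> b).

S -> c | i | LK | SB; A -> c; B -> i; C -> AK; K -> BB | LA | LC; L -> c | SB

Nullable: {K}; after ε-elimination: S -> L | i | LK; K -> Lc | ii | LcK; L -> c | Si.
After unit-elimination: S -> c | i | LK | Si; K -> Lc | ii | LcK; L -> c | Si.
TERM: introduce A -> c, B -> i and substitute in every rule of length ≥2.
BIN: K -> LAK becomes K -> LC, C -> AK.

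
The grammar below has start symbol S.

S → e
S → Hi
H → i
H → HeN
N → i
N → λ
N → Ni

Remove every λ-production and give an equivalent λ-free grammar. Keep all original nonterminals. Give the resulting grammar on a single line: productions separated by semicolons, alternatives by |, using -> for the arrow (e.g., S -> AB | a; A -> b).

Nullable set: {N}.
H -> HeN: N nullable, giving He | HeN.
Drop N -> λ.
N -> Ni: N nullable, giving Ni | i.
Unchanged (no nullable symbols): S -> Hi; S -> e; H -> i; N -> i.

S -> e | Hi; H -> i | He | HeN; N -> i | Ni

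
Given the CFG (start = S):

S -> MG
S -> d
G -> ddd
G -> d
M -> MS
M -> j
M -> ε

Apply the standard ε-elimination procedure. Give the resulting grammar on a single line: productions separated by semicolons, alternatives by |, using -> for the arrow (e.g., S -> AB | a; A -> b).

Nullable set: {M}.
S -> MG: M nullable, giving G | MG.
Drop M -> ε.
M -> MS: M nullable, giving MS | S.
Unchanged (no nullable symbols): S -> d; G -> d; G -> ddd; M -> j.

S -> G | d | MG; G -> d | ddd; M -> S | j | MS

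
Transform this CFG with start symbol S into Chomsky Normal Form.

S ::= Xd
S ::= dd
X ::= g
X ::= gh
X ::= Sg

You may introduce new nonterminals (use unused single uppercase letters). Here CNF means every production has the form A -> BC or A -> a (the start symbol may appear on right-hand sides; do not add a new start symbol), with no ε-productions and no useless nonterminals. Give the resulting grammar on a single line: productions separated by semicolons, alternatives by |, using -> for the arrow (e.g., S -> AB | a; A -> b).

S -> AA | XA; A -> d; B -> g; C -> h; X -> g | BC | SB

No ε-productions.
No unit productions to eliminate.
TERM: introduce A -> d, B -> g, C -> h and substitute in every rule of length ≥2.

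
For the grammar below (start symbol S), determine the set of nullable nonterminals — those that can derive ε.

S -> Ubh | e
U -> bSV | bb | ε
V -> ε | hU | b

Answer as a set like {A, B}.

Directly nullable (have an ε-rule): {U, V}.
Not nullable: S — each has a terminal in every rule's right-hand side or depends on a non-nullable symbol.

{U, V}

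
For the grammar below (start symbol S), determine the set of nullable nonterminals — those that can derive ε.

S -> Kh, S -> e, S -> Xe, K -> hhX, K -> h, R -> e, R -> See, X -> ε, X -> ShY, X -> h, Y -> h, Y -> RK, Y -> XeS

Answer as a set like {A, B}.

{X}

Directly nullable (have an ε-rule): {X}.
Not nullable: K, R, S, Y — each has a terminal in every rule's right-hand side or depends on a non-nullable symbol.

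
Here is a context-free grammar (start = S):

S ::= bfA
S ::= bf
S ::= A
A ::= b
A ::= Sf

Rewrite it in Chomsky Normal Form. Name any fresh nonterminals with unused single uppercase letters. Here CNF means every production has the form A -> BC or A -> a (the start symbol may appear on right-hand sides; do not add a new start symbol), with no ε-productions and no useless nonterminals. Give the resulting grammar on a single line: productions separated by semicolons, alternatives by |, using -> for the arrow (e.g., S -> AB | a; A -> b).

S -> b | CB | CD | SB; A -> b | SB; B -> f; C -> b; D -> BA

No ε-productions.
After unit-elimination: S -> b | Sf | bf | bfA; A -> b | Sf.
TERM: introduce C -> b, B -> f and substitute in every rule of length ≥2.
BIN: S -> CBA becomes S -> CD, D -> BA.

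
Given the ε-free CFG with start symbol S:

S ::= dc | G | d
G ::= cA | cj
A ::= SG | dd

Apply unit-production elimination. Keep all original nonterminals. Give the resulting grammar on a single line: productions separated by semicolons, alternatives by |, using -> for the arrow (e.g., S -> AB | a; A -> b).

Unit productions: S->G.
Unit pairs (A ⇒* B via units): (S,G).
S: inherits non-unit rules of {G, S} → cA | cj | d | dc.
A: inherits non-unit rules of {A} → SG | dd.
G: inherits non-unit rules of {G} → cA | cj.

S -> d | cA | cj | dc; A -> SG | dd; G -> cA | cj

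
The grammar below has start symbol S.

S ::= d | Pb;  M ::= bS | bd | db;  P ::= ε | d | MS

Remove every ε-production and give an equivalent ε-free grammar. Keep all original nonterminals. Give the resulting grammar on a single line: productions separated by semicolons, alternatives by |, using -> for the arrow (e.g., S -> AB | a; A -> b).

S -> b | d | Pb; M -> bS | bd | db; P -> d | MS

Nullable set: {P}.
S -> Pb: P nullable, giving Pb | b.
Drop P -> ε.
Unchanged (no nullable symbols): S -> d; M -> bS; M -> bd; M -> db; P -> MS; P -> d.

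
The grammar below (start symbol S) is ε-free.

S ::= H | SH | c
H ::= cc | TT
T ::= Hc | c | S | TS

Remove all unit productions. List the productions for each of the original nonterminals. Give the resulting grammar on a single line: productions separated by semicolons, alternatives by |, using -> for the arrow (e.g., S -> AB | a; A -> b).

Unit productions: S->H, T->S.
Unit pairs (A ⇒* B via units): (S,H), (T,H), (T,S).
S: inherits non-unit rules of {H, S} → SH | TT | c | cc.
H: inherits non-unit rules of {H} → TT | cc.
T: inherits non-unit rules of {H, S, T} → Hc | SH | TS | TT | c | cc.

S -> c | SH | TT | cc; H -> TT | cc; T -> c | Hc | SH | TS | TT | cc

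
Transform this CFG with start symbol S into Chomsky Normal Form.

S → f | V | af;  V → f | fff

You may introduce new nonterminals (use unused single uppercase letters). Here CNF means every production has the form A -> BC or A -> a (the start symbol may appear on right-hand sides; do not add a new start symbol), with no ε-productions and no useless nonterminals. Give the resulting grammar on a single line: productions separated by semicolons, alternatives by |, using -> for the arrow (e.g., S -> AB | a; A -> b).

No ε-productions.
After unit-elimination: S -> f | af | fff; V -> f | fff.
TERM: introduce A -> a, B -> f and substitute in every rule of length ≥2.
BIN: S -> BBB becomes S -> BC, C -> BB; V -> BBB becomes V -> BD, D -> BB.
Drop unreachable/unproductive: V.

S -> f | AB | BC; A -> a; B -> f; C -> BB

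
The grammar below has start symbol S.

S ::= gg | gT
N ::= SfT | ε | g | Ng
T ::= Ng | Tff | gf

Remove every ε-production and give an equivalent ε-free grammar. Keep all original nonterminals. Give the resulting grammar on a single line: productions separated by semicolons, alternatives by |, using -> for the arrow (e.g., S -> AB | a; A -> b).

Nullable set: {N}.
Drop N -> ε.
N -> Ng: N nullable, giving Ng | g.
T -> Ng: N nullable, giving Ng | g.
Unchanged (no nullable symbols): S -> gT; S -> gg; N -> SfT; N -> g; T -> Tff; T -> gf.

S -> gT | gg; N -> g | Ng | SfT; T -> g | Ng | gf | Tff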